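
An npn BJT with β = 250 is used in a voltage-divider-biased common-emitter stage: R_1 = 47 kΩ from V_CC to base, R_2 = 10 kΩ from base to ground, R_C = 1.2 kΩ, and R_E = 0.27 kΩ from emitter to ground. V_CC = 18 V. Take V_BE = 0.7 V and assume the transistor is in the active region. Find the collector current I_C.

Thevenize the base divider: V_Th = V_CC·R_2/(R_1+R_2) = 18×10/57 = 3.16 V, R_Th = R_1‖R_2 = 8.25 kΩ.
Base-emitter loop: V_Th = I_B·R_Th + V_BE + (β+1)I_B·R_E, so I_B = (3.16 − 0.7) / (8.25 + 251×0.27) = 0.0323 mA.
I_C = β·I_B = 250×0.0323 = 8.08 mA, and I_E = (β+1)I_B = 8.12 mA.
V_CE = V_CC − I_C·R_C − I_E·R_E = 18 − 8.08×1.2 − 8.12×0.27 = 6.11 V.
V_CE = 6.11 V > 0.2 V confirms active-region operation.

I_C ≈ 8.1 mA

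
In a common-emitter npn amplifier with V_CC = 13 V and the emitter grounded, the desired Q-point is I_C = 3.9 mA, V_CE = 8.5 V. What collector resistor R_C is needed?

R_C ≈ 1.2 kΩ

Collector loop: V_CC = I_C·R_C + V_CE.
R_C = (V_CC − V_CE)/I_C = (13 − 8.5)/3.9 = 1.15 kΩ.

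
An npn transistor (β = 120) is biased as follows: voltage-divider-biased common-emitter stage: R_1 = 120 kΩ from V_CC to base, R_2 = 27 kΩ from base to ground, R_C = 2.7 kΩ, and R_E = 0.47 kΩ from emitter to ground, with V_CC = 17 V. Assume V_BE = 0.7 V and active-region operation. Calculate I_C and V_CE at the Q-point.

Thevenize the base divider: V_Th = V_CC·R_2/(R_1+R_2) = 17×27/147 = 3.12 V, R_Th = R_1‖R_2 = 22 kΩ.
Base-emitter loop: V_Th = I_B·R_Th + V_BE + (β+1)I_B·R_E, so I_B = (3.12 − 0.7) / (22 + 121×0.47) = 0.0307 mA.
I_C = β·I_B = 120×0.0307 = 3.68 mA, and I_E = (β+1)I_B = 3.71 mA.
V_CE = V_CC − I_C·R_C − I_E·R_E = 17 − 3.68×2.7 − 3.71×0.47 = 5.31 V.
V_CE = 5.31 V > 0.2 V confirms active-region operation.

I_C ≈ 3.7 mA, V_CE ≈ 5.3 V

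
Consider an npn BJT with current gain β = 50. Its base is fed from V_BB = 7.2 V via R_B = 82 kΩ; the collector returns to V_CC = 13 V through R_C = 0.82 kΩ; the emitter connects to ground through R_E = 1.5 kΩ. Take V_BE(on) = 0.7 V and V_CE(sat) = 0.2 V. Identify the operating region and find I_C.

Assume active. Base-emitter loop: I_B = (V_BB − V_BE)/(R_B + (β+1)R_E) = (7.2 − 0.7)/(82 + 51×1.5) = 0.041 mA.
I_C = β·I_B = 50×0.041 = 2.05 mA.
V_CE = V_CC − I_C·R_C − I_E·R_E = 13 − 2.05×0.82 − 2.09×1.5 = 8.18 V > V_CE(sat), so the active-region assumption holds.

active; I_C ≈ 2.1 mA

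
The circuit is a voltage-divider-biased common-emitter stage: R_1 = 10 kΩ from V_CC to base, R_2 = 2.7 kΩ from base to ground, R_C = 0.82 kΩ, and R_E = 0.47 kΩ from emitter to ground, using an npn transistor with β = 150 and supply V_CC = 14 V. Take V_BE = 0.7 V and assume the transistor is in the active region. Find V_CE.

Thevenize the base divider: V_Th = V_CC·R_2/(R_1+R_2) = 14×2.7/12.7 = 2.98 V, R_Th = R_1‖R_2 = 2.13 kΩ.
Base-emitter loop: V_Th = I_B·R_Th + V_BE + (β+1)I_B·R_E, so I_B = (2.98 − 0.7) / (2.13 + 151×0.47) = 0.0311 mA.
I_C = β·I_B = 150×0.0311 = 4.67 mA, and I_E = (β+1)I_B = 4.7 mA.
V_CE = V_CC − I_C·R_C − I_E·R_E = 14 − 4.67×0.82 − 4.7×0.47 = 7.96 V.
V_CE = 7.96 V > 0.2 V confirms active-region operation.

V_CE ≈ 8 V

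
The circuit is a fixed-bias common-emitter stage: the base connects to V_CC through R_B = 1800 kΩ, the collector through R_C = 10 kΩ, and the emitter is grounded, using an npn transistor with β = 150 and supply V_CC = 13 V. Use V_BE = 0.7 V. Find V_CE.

Base loop: V_CC = I_B·R_B + V_BE, so I_B = (13 − 0.7)/1800 kΩ = 0.00683 mA.
In the active region I_C = β·I_B = 150 × 0.00683 = 1.03 mA.
Collector loop: V_CE = V_CC − I_C·R_C = 13 − 1.03×10 = 2.75 V.
Since V_CE = 2.75 V > V_CE(sat) ≈ 0.2 V, the transistor is in the active region as assumed.

V_CE ≈ 2.7 V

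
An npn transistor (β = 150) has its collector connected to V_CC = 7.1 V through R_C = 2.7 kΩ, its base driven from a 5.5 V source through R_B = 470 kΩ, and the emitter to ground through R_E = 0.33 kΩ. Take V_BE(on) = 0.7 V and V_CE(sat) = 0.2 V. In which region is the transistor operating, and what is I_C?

active; I_C ≈ 1.4 mA

Assume active. Base-emitter loop: I_B = (V_BB − V_BE)/(R_B + (β+1)R_E) = (5.5 − 0.7)/(470 + 151×0.33) = 0.00923 mA.
I_C = β·I_B = 150×0.00923 = 1.39 mA.
V_CE = V_CC − I_C·R_C − I_E·R_E = 7.1 − 1.39×2.7 − 1.39×0.33 = 2.9 V > V_CE(sat), so the active-region assumption holds.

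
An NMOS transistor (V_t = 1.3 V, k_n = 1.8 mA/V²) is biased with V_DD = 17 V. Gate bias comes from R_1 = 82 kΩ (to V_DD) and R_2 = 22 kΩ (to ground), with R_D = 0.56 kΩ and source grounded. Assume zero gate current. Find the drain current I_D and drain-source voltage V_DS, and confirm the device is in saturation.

V_G = V_DD·R_2/(R_1+R_2) = 17×22/104 = 3.6 V. With the source grounded, V_GS = V_G = 3.6 V.
Assume saturation: I_D = (k_n/2)(V_GS − V_t)² = (1.8/2)×(3.6 − 1.3)² = 0.9×2.3² = 4.75 mA.
V_DS = V_DD − I_D·R_D = 17 − 4.75×0.56 = 14.3 V.
Saturation requires V_DS ≥ V_GS − V_t = 2.3 V; 14.3 ≥ 2.3 ✓.

I_D ≈ 4.7 mA, V_DS ≈ 14 V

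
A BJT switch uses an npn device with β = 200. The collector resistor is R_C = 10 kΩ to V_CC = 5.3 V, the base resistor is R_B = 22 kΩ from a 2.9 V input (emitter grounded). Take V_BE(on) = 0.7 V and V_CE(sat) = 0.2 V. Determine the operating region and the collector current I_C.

saturation; I_C ≈ 0.51 mA

Assume active: I_B = (2.9 − 0.7)/22 = 0.1 mA, giving I_C = β·I_B = 20 mA.
But then V_CE = 5.3 − 20×10 = -195 V < V_CE(sat) = 0.2 V — impossible in the active region.
So the transistor is saturated. With V_CE = 0.2 V, I_C = (V_CC − 0.2)/R_C = 5.1/10 = 0.51 mA.
Check: β·I_B = 20 mA > I_C = 0.51 mA, confirming saturation.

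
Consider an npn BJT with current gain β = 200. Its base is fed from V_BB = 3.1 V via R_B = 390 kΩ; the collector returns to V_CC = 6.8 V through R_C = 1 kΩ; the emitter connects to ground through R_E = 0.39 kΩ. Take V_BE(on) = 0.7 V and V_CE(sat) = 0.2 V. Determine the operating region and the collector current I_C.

active; I_C ≈ 1 mA

Assume active. Base-emitter loop: I_B = (V_BB − V_BE)/(R_B + (β+1)R_E) = (3.1 − 0.7)/(390 + 201×0.39) = 0.00512 mA.
I_C = β·I_B = 200×0.00512 = 1.02 mA.
V_CE = V_CC − I_C·R_C − I_E·R_E = 6.8 − 1.02×1 − 1.03×0.39 = 5.37 V > V_CE(sat), so the active-region assumption holds.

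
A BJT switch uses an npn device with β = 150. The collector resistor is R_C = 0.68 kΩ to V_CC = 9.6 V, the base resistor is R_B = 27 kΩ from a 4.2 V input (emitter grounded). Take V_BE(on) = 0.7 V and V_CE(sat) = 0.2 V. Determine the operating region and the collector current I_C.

saturation; I_C ≈ 14 mA

Assume active: I_B = (4.2 − 0.7)/27 = 0.13 mA, giving I_C = β·I_B = 19.4 mA.
But then V_CE = 9.6 − 19.4×0.68 = -3.62 V < V_CE(sat) = 0.2 V — impossible in the active region.
So the transistor is saturated. With V_CE = 0.2 V, I_C = (V_CC − 0.2)/R_C = 9.4/0.68 = 13.8 mA.
Check: β·I_B = 19.4 mA > I_C = 13.8 mA, confirming saturation.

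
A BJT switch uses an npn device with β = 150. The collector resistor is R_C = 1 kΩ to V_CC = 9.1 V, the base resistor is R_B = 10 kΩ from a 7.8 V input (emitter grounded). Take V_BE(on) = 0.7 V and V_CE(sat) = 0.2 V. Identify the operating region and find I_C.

saturation; I_C ≈ 8.9 mA

Assume active: I_B = (7.8 − 0.7)/10 = 0.71 mA, giving I_C = β·I_B = 106 mA.
But then V_CE = 9.1 − 106×1 = -97.4 V < V_CE(sat) = 0.2 V — impossible in the active region.
So the transistor is saturated. With V_CE = 0.2 V, I_C = (V_CC − 0.2)/R_C = 8.9/1 = 8.9 mA.
Check: β·I_B = 106 mA > I_C = 8.9 mA, confirming saturation.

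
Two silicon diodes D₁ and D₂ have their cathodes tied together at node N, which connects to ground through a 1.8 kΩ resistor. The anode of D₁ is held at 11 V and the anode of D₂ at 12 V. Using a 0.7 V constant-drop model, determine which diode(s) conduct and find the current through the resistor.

Only D₂ conducts; I_R ≈ 6.3 mA

Assume both conduct. Then node N would need to be at both 11−0.7 = 10.3 V and 12−0.7 = 11.3 V, which is impossible.
Assume only D₂ conducts: V_N = 12 − 0.7 = 11.3 V, so I_R = 11.3/1.8 = 6.28 mA.
Check D₁: its anode-to-cathode voltage is 11 − 11.3 = -0.3 V < 0.7 V, so it is off. The assumption is consistent.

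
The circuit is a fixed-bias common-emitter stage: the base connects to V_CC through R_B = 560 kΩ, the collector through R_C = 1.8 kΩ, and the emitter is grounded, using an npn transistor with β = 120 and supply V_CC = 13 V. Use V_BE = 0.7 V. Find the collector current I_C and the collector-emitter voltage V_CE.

I_C ≈ 2.6 mA, V_CE ≈ 8.3 V

Base loop: V_CC = I_B·R_B + V_BE, so I_B = (13 − 0.7)/560 kΩ = 0.022 mA.
In the active region I_C = β·I_B = 120 × 0.022 = 2.64 mA.
Collector loop: V_CE = V_CC − I_C·R_C = 13 − 2.64×1.8 = 8.26 V.
Since V_CE = 8.26 V > V_CE(sat) ≈ 0.2 V, the transistor is in the active region as assumed.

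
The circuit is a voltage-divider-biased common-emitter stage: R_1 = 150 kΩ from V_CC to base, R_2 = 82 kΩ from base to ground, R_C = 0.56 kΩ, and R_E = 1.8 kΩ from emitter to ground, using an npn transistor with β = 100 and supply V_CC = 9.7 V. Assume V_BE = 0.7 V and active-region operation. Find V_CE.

V_CE ≈ 6.9 V

Thevenize the base divider: V_Th = V_CC·R_2/(R_1+R_2) = 9.7×82/232 = 3.43 V, R_Th = R_1‖R_2 = 53 kΩ.
Base-emitter loop: V_Th = I_B·R_Th + V_BE + (β+1)I_B·R_E, so I_B = (3.43 − 0.7) / (53 + 101×1.8) = 0.0116 mA.
I_C = β·I_B = 100×0.0116 = 1.16 mA, and I_E = (β+1)I_B = 1.17 mA.
V_CE = V_CC − I_C·R_C − I_E·R_E = 9.7 − 1.16×0.56 − 1.17×1.8 = 6.94 V.
V_CE = 6.94 V > 0.2 V confirms active-region operation.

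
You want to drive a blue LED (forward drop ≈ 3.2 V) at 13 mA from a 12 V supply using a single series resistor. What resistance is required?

R ≈ 0.68 kΩ

The resistor drops V_S − V_D = 12 − 3.2 = 8.8 V at 13 mA.
R = 8.8 V / 13 mA = 0.677 kΩ.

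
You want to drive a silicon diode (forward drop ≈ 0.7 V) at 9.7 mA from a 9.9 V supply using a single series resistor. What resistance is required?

R ≈ 0.95 kΩ

The resistor drops V_S − V_D = 9.9 − 0.7 = 9.2 V at 9.7 mA.
R = 9.2 V / 9.7 mA = 0.948 kΩ.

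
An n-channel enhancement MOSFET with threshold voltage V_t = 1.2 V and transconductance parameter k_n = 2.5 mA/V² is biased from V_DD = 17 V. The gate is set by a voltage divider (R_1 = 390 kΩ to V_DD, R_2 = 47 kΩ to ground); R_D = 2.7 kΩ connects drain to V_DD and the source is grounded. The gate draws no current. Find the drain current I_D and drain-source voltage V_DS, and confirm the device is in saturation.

V_G = V_DD·R_2/(R_1+R_2) = 17×47/437 = 1.83 V. With the source grounded, V_GS = V_G = 1.83 V.
Assume saturation: I_D = (k_n/2)(V_GS − V_t)² = (2.5/2)×(1.83 − 1.2)² = 1.25×0.628² = 0.494 mA.
V_DS = V_DD − I_D·R_D = 17 − 0.494×2.7 = 15.7 V.
Saturation requires V_DS ≥ V_GS − V_t = 0.628 V; 15.7 ≥ 0.628 ✓.

I_D ≈ 0.49 mA, V_DS ≈ 16 V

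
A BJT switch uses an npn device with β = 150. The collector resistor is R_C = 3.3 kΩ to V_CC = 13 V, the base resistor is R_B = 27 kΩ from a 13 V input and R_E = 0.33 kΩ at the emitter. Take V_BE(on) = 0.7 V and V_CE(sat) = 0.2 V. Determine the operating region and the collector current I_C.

Assume active: I_B = (13 − 0.7)/(27 + 151×0.33) = 0.16 mA, I_C = β·I_B = 24 mA.
Then V_CE = 13 − 24×3.3 − 24.2×0.33 = -74.2 V < 0.2 V — the active assumption fails.
Re-solve with V_CE = 0.2 V. KCL at the emitter: V_E/R_E = (V_BB−0.7−V_E)/R_B + (V_CC−0.2−V_E)/R_C, giving V_E = 1.29 V.
I_C = (V_CC − 0.2 − V_E)/R_C = (12.8 − 1.29)/3.3 = 3.49 mA.
Check: I_B = (12.3 − 1.29)/27 = 0.408 mA, and β·I_B = 61.2 mA > I_C, confirming saturation.

saturation; I_C ≈ 3.5 mA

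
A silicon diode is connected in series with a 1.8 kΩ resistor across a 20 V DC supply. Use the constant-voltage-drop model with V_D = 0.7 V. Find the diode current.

KVL around the loop: 20 = V_D + I·R = 0.7 + I × 1.8 kΩ.
So I = (20 − 0.7) / 1.8 kΩ = 19.3 / 1.8 = 10.7 mA.

I ≈ 11 mA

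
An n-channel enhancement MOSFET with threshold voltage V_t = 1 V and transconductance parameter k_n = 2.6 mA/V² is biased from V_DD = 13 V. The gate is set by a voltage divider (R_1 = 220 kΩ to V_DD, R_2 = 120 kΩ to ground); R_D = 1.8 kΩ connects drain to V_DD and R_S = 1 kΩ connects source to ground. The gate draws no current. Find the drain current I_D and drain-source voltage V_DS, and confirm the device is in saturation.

I_D ≈ 2.3 mA, V_DS ≈ 6.7 V

V_G = V_DD·R_2/(R_1+R_2) = 13×120/340 = 4.59 V.
Assume saturation: I_D = (k_n/2)(V_GS − V_t)² with V_GS = V_G − I_D·R_S = 4.59 − 1·I_D.
Substituting gives 1.3·I_D² − 10.3·I_D + 16.7 = 0, with roots I_D = 2.27 or 5.68 mA.
The root I_D = 5.68 mA gives V_GS = -1.09 V ≤ V_t, so take I_D = 2.27 mA.
Then V_GS = 2.32 V and V_DS = V_DD − I_D(R_D+R_S) = 13 − 2.27×2.8 = 6.65 V.
Saturation requires V_DS ≥ V_GS − V_t = 1.32 V; 6.65 ≥ 1.32 ✓.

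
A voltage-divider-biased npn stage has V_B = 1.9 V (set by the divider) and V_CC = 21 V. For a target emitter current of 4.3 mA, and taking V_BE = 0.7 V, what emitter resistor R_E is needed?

V_E = V_B − V_BE = 1.9 − 0.7 = 1.2 V.
R_E = V_E / I_E = 1.2 / 4.3 = 0.279 kΩ.

R_E ≈ 0.28 kΩ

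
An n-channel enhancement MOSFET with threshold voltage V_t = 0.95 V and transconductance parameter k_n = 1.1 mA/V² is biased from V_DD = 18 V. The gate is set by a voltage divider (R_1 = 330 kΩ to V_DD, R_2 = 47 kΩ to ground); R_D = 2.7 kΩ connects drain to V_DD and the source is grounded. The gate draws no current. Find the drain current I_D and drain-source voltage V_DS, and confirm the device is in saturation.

V_G = V_DD·R_2/(R_1+R_2) = 18×47/377 = 2.24 V. With the source grounded, V_GS = V_G = 2.24 V.
Assume saturation: I_D = (k_n/2)(V_GS − V_t)² = (1.1/2)×(2.24 − 0.95)² = 0.55×1.29² = 0.921 mA.
V_DS = V_DD − I_D·R_D = 18 − 0.921×2.7 = 15.5 V.
Saturation requires V_DS ≥ V_GS − V_t = 1.29 V; 15.5 ≥ 1.29 ✓.

I_D ≈ 0.92 mA, V_DS ≈ 16 V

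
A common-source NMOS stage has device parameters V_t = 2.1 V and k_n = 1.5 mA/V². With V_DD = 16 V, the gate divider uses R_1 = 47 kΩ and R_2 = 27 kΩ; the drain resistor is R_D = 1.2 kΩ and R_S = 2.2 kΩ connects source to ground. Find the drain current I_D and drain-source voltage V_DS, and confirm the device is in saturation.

I_D ≈ 1.1 mA, V_DS ≈ 12 V

V_G = V_DD·R_2/(R_1+R_2) = 16×27/74 = 5.84 V.
Assume saturation: I_D = (k_n/2)(V_GS − V_t)² with V_GS = V_G − I_D·R_S = 5.84 − 2.2·I_D.
Substituting gives 3.63·I_D² − 13.3·I_D + 10.5 = 0, with roots I_D = 1.14 or 2.53 mA.
The root I_D = 2.53 mA gives V_GS = 0.262 V ≤ V_t, so take I_D = 1.14 mA.
Then V_GS = 3.33 V and V_DS = V_DD − I_D(R_D+R_S) = 16 − 1.14×3.4 = 12.1 V.
Saturation requires V_DS ≥ V_GS − V_t = 1.23 V; 12.1 ≥ 1.23 ✓.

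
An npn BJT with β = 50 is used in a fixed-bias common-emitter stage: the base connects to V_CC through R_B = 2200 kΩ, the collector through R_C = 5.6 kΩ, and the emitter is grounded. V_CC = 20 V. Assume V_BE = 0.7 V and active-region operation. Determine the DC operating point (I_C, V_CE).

Base loop: V_CC = I_B·R_B + V_BE, so I_B = (20 − 0.7)/2200 kΩ = 0.00877 mA.
In the active region I_C = β·I_B = 50 × 0.00877 = 0.439 mA.
Collector loop: V_CE = V_CC − I_C·R_C = 20 − 0.439×5.6 = 17.5 V.
Since V_CE = 17.5 V > V_CE(sat) ≈ 0.2 V, the transistor is in the active region as assumed.

I_C ≈ 0.44 mA, V_CE ≈ 18 V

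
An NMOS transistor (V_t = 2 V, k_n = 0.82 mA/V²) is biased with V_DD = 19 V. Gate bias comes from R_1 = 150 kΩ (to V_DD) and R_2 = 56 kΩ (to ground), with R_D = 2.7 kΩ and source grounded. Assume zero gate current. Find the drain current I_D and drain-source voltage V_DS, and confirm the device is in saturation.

V_G = V_DD·R_2/(R_1+R_2) = 19×56/206 = 5.17 V. With the source grounded, V_GS = V_G = 5.17 V.
Assume saturation: I_D = (k_n/2)(V_GS − V_t)² = (0.82/2)×(5.17 − 2)² = 0.41×3.17² = 4.11 mA.
V_DS = V_DD − I_D·R_D = 19 − 4.11×2.7 = 7.91 V.
Saturation requires V_DS ≥ V_GS − V_t = 3.17 V; 7.91 ≥ 3.17 ✓.

I_D ≈ 4.1 mA, V_DS ≈ 7.9 V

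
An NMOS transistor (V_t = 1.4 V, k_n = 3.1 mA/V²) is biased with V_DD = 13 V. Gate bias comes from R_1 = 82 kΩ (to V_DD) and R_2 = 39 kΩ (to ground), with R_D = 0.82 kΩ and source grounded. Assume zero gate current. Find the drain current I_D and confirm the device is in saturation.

I_D ≈ 12 mA

V_G = V_DD·R_2/(R_1+R_2) = 13×39/121 = 4.19 V. With the source grounded, V_GS = V_G = 4.19 V.
Assume saturation: I_D = (k_n/2)(V_GS − V_t)² = (3.1/2)×(4.19 − 1.4)² = 1.55×2.79² = 12.1 mA.
V_DS = V_DD − I_D·R_D = 13 − 12.1×0.82 = 3.11 V.
Saturation requires V_DS ≥ V_GS − V_t = 2.79 V; 3.11 ≥ 2.79 ✓.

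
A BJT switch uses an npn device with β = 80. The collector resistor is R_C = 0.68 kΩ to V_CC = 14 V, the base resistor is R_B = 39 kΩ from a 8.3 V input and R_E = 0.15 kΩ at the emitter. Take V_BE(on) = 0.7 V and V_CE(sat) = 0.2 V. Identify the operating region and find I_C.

Assume active. Base-emitter loop: I_B = (V_BB − V_BE)/(R_B + (β+1)R_E) = (8.3 − 0.7)/(39 + 81×0.15) = 0.149 mA.
I_C = β·I_B = 80×0.149 = 11.9 mA.
V_CE = V_CC − I_C·R_C − I_E·R_E = 14 − 11.9×0.68 − 12×0.15 = 4.11 V > V_CE(sat), so the active-region assumption holds.

active; I_C ≈ 12 mA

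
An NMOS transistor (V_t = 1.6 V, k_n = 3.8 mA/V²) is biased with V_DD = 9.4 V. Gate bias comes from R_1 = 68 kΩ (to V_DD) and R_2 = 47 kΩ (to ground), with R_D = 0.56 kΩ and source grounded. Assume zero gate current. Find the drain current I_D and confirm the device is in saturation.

V_G = V_DD·R_2/(R_1+R_2) = 9.4×47/115 = 3.84 V. With the source grounded, V_GS = V_G = 3.84 V.
Assume saturation: I_D = (k_n/2)(V_GS − V_t)² = (3.8/2)×(3.84 − 1.6)² = 1.9×2.24² = 9.55 mA.
V_DS = V_DD − I_D·R_D = 9.4 − 9.55×0.56 = 4.05 V.
Saturation requires V_DS ≥ V_GS − V_t = 2.24 V; 4.05 ≥ 2.24 ✓.

I_D ≈ 9.5 mA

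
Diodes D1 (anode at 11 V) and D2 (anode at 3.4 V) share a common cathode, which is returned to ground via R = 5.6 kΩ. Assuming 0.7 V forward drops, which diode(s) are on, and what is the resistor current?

Only D1 conducts; I_R ≈ 1.8 mA

Assume both conduct. Then node N would need to be at both 11−0.7 = 10.3 V and 3.4−0.7 = 2.7 V, which is impossible.
Assume only D1 conducts: V_N = 11 − 0.7 = 10.3 V, so I_R = 10.3/5.6 = 1.84 mA.
Check D2: its anode-to-cathode voltage is 3.4 − 10.3 = -6.9 V < 0.7 V, so it is off. The assumption is consistent.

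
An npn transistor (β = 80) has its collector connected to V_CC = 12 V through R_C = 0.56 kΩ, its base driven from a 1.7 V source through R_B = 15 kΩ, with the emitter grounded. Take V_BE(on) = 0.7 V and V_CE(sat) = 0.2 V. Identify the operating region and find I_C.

active; I_C ≈ 5.3 mA

Assume active. Base-emitter loop: I_B = (V_BB − V_BE)/R_B = (1.7 − 0.7)/15 = 0.0667 mA.
I_C = β·I_B = 80×0.0667 = 5.33 mA.
V_CE = V_CC − I_C·R_C = 12 − 5.33×0.56 = 9.01 V > V_CE(sat), so the active-region assumption holds.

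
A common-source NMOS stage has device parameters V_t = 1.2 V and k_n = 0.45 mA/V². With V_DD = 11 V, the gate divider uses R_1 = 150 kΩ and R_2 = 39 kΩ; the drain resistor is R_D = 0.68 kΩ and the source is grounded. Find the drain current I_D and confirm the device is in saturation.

I_D ≈ 0.26 mA

V_G = V_DD·R_2/(R_1+R_2) = 11×39/189 = 2.27 V. With the source grounded, V_GS = V_G = 2.27 V.
Assume saturation: I_D = (k_n/2)(V_GS − V_t)² = (0.45/2)×(2.27 − 1.2)² = 0.225×1.07² = 0.258 mA.
V_DS = V_DD − I_D·R_D = 11 − 0.258×0.68 = 10.8 V.
Saturation requires V_DS ≥ V_GS − V_t = 1.07 V; 10.8 ≥ 1.07 ✓.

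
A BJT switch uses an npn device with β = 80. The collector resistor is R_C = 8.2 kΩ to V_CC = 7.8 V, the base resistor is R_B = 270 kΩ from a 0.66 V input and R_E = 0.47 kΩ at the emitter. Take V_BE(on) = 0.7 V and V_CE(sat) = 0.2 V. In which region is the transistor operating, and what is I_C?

cutoff; I_C ≈ 0

V_BB = 0.66 V ≤ V_BE(on) = 0.7 V, so the base-emitter junction is not forward biased.
The transistor is in cutoff: I_B = I_C = 0.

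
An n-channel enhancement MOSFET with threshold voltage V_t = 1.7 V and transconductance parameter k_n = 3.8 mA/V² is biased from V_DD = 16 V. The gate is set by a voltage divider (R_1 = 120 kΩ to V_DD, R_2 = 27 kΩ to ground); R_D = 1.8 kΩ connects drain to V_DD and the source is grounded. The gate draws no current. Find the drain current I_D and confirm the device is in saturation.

V_G = V_DD·R_2/(R_1+R_2) = 16×27/147 = 2.94 V. With the source grounded, V_GS = V_G = 2.94 V.
Assume saturation: I_D = (k_n/2)(V_GS − V_t)² = (3.8/2)×(2.94 − 1.7)² = 1.9×1.24² = 2.92 mA.
V_DS = V_DD − I_D·R_D = 16 − 2.92×1.8 = 10.8 V.
Saturation requires V_DS ≥ V_GS − V_t = 1.24 V; 10.8 ≥ 1.24 ✓.

I_D ≈ 2.9 mA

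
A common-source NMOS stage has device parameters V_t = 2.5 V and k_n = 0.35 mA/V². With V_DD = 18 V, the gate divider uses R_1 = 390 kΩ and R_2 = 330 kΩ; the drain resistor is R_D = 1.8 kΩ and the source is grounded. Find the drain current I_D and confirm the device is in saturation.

V_G = V_DD·R_2/(R_1+R_2) = 18×330/720 = 8.25 V. With the source grounded, V_GS = V_G = 8.25 V.
Assume saturation: I_D = (k_n/2)(V_GS − V_t)² = (0.35/2)×(8.25 − 2.5)² = 0.175×5.75² = 5.79 mA.
V_DS = V_DD − I_D·R_D = 18 − 5.79×1.8 = 7.59 V.
Saturation requires V_DS ≥ V_GS − V_t = 5.75 V; 7.59 ≥ 5.75 ✓.

I_D ≈ 5.8 mA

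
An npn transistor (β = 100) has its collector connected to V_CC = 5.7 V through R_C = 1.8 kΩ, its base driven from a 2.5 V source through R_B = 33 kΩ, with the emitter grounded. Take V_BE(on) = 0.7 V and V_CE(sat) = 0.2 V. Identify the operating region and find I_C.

saturation; I_C ≈ 3.1 mA

Assume active: I_B = (2.5 − 0.7)/33 = 0.0545 mA, giving I_C = β·I_B = 5.45 mA.
But then V_CE = 5.7 − 5.45×1.8 = -4.12 V < V_CE(sat) = 0.2 V — impossible in the active region.
So the transistor is saturated. With V_CE = 0.2 V, I_C = (V_CC − 0.2)/R_C = 5.5/1.8 = 3.06 mA.
Check: β·I_B = 5.45 mA > I_C = 3.06 mA, confirming saturation.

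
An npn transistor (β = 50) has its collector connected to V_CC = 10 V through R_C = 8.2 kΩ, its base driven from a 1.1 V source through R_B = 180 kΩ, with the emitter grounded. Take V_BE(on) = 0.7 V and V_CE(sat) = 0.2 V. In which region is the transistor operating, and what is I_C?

active; I_C ≈ 0.11 mA

Assume active. Base-emitter loop: I_B = (V_BB − V_BE)/R_B = (1.1 − 0.7)/180 = 0.00222 mA.
I_C = β·I_B = 50×0.00222 = 0.111 mA.
V_CE = V_CC − I_C·R_C = 10 − 0.111×8.2 = 9.09 V > V_CE(sat), so the active-region assumption holds.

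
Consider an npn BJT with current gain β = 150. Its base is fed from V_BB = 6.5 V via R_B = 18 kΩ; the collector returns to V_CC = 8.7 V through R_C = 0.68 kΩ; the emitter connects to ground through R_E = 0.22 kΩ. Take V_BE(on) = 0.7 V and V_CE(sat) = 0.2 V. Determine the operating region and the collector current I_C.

saturation; I_C ≈ 9.4 mA

Assume active: I_B = (6.5 − 0.7)/(18 + 151×0.22) = 0.113 mA, I_C = β·I_B = 17 mA.
Then V_CE = 8.7 − 17×0.68 − 17.1×0.22 = -6.61 V < 0.2 V — the active assumption fails.
Re-solve with V_CE = 0.2 V. KCL at the emitter: V_E/R_E = (V_BB−0.7−V_E)/R_B + (V_CC−0.2−V_E)/R_C, giving V_E = 2.11 V.
I_C = (V_CC − 0.2 − V_E)/R_C = (8.5 − 2.11)/0.68 = 9.39 mA.
Check: I_B = (5.8 − 2.11)/18 = 0.205 mA, and β·I_B = 30.7 mA > I_C, confirming saturation.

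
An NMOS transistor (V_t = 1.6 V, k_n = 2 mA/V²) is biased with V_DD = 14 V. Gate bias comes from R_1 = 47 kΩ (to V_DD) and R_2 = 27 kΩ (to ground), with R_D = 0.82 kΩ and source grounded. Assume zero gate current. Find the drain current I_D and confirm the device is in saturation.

V_G = V_DD·R_2/(R_1+R_2) = 14×27/74 = 5.11 V. With the source grounded, V_GS = V_G = 5.11 V.
Assume saturation: I_D = (k_n/2)(V_GS − V_t)² = (2/2)×(5.11 − 1.6)² = 1×3.51² = 12.3 mA.
V_DS = V_DD − I_D·R_D = 14 − 12.3×0.82 = 3.91 V.
Saturation requires V_DS ≥ V_GS − V_t = 3.51 V; 3.91 ≥ 3.51 ✓.

I_D ≈ 12 mA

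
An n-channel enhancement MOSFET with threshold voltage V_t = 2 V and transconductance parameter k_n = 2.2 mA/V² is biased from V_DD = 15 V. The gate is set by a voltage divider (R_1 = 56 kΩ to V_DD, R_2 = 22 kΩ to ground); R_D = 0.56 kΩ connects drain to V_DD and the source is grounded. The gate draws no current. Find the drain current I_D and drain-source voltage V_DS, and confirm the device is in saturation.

V_G = V_DD·R_2/(R_1+R_2) = 15×22/78 = 4.23 V. With the source grounded, V_GS = V_G = 4.23 V.
Assume saturation: I_D = (k_n/2)(V_GS − V_t)² = (2.2/2)×(4.23 − 2)² = 1.1×2.23² = 5.47 mA.
V_DS = V_DD − I_D·R_D = 15 − 5.47×0.56 = 11.9 V.
Saturation requires V_DS ≥ V_GS − V_t = 2.23 V; 11.9 ≥ 2.23 ✓.

I_D ≈ 5.5 mA, V_DS ≈ 12 V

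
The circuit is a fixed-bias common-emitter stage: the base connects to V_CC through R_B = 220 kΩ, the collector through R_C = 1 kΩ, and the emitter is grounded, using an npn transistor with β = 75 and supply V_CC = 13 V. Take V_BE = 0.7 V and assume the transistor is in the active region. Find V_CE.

Base loop: V_CC = I_B·R_B + V_BE, so I_B = (13 − 0.7)/220 kΩ = 0.0559 mA.
In the active region I_C = β·I_B = 75 × 0.0559 = 4.19 mA.
Collector loop: V_CE = V_CC − I_C·R_C = 13 − 4.19×1 = 8.81 V.
Since V_CE = 8.81 V > V_CE(sat) ≈ 0.2 V, the transistor is in the active region as assumed.

V_CE ≈ 8.8 V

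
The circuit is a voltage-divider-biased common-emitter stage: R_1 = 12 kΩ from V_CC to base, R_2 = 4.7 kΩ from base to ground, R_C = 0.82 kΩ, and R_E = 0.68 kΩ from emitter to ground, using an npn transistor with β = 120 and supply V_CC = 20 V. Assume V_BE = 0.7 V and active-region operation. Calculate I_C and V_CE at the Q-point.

I_C ≈ 6.9 mA, V_CE ≈ 9.6 V

Thevenize the base divider: V_Th = V_CC·R_2/(R_1+R_2) = 20×4.7/16.7 = 5.63 V, R_Th = R_1‖R_2 = 3.38 kΩ.
Base-emitter loop: V_Th = I_B·R_Th + V_BE + (β+1)I_B·R_E, so I_B = (5.63 − 0.7) / (3.38 + 121×0.68) = 0.0575 mA.
I_C = β·I_B = 120×0.0575 = 6.9 mA, and I_E = (β+1)I_B = 6.96 mA.
V_CE = V_CC − I_C·R_C − I_E·R_E = 20 − 6.9×0.82 − 6.96×0.68 = 9.6 V.
V_CE = 9.6 V > 0.2 V confirms active-region operation.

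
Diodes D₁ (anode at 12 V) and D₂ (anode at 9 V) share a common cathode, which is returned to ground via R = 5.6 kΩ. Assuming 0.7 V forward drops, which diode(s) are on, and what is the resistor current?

Assume both conduct. Then node N would need to be at both 12−0.7 = 11.3 V and 9−0.7 = 8.3 V, which is impossible.
Assume only D₁ conducts: V_N = 12 − 0.7 = 11.3 V, so I_R = 11.3/5.6 = 2.02 mA.
Check D₂: its anode-to-cathode voltage is 9 − 11.3 = -2.3 V < 0.7 V, so it is off. The assumption is consistent.

Only D₁ conducts; I_R ≈ 2 mA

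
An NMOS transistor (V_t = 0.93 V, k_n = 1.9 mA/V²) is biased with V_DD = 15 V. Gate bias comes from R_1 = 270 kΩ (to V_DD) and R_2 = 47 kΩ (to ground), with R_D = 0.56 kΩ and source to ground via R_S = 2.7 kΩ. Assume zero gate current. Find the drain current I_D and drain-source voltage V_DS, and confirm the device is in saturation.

I_D ≈ 0.28 mA, V_DS ≈ 14 V

V_G = V_DD·R_2/(R_1+R_2) = 15×47/317 = 2.22 V.
Assume saturation: I_D = (k_n/2)(V_GS − V_t)² with V_GS = V_G − I_D·R_S = 2.22 − 2.7·I_D.
Substituting gives 6.93·I_D² − 7.64·I_D + 1.59 = 0, with roots I_D = 0.279 or 0.824 mA.
The root I_D = 0.824 mA gives V_GS = -0.00146 V ≤ V_t, so take I_D = 0.279 mA.
Then V_GS = 1.47 V and V_DS = V_DD − I_D(R_D+R_S) = 15 − 0.279×3.26 = 14.1 V.
Saturation requires V_DS ≥ V_GS − V_t = 0.542 V; 14.1 ≥ 0.542 ✓.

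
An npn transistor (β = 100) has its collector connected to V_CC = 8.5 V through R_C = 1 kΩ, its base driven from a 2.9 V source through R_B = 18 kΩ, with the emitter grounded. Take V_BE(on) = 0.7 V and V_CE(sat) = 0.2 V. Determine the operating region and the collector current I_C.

Assume active: I_B = (2.9 − 0.7)/18 = 0.122 mA, giving I_C = β·I_B = 12.2 mA.
But then V_CE = 8.5 − 12.2×1 = -3.72 V < V_CE(sat) = 0.2 V — impossible in the active region.
So the transistor is saturated. With V_CE = 0.2 V, I_C = (V_CC − 0.2)/R_C = 8.3/1 = 8.3 mA.
Check: β·I_B = 12.2 mA > I_C = 8.3 mA, confirming saturation.

saturation; I_C ≈ 8.3 mA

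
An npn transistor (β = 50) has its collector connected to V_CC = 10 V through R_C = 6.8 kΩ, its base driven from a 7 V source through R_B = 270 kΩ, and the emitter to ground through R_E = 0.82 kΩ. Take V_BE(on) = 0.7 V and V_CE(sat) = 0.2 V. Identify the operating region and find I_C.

active; I_C ≈ 1 mA

Assume active. Base-emitter loop: I_B = (V_BB − V_BE)/(R_B + (β+1)R_E) = (7 − 0.7)/(270 + 51×0.82) = 0.0202 mA.
I_C = β·I_B = 50×0.0202 = 1.01 mA.
V_CE = V_CC − I_C·R_C − I_E·R_E = 10 − 1.01×6.8 − 1.03×0.82 = 2.29 V > V_CE(sat), so the active-region assumption holds.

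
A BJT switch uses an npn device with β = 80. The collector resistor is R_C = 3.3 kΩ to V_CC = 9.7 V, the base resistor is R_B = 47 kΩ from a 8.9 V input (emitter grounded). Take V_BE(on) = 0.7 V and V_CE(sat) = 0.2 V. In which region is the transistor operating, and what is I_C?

Assume active: I_B = (8.9 − 0.7)/47 = 0.174 mA, giving I_C = β·I_B = 14 mA.
But then V_CE = 9.7 − 14×3.3 = -36.4 V < V_CE(sat) = 0.2 V — impossible in the active region.
So the transistor is saturated. With V_CE = 0.2 V, I_C = (V_CC − 0.2)/R_C = 9.5/3.3 = 2.88 mA.
Check: β·I_B = 14 mA > I_C = 2.88 mA, confirming saturation.

saturation; I_C ≈ 2.9 mA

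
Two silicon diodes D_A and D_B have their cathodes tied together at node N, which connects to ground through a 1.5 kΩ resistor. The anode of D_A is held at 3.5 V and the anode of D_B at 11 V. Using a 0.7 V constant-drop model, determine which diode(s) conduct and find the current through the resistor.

Only D_B conducts; I_R ≈ 6.9 mA

Assume both conduct. Then node N would need to be at both 3.5−0.7 = 2.8 V and 11−0.7 = 10.3 V, which is impossible.
Assume only D_B conducts: V_N = 11 − 0.7 = 10.3 V, so I_R = 10.3/1.5 = 6.87 mA.
Check D_A: its anode-to-cathode voltage is 3.5 − 10.3 = -6.8 V < 0.7 V, so it is off. The assumption is consistent.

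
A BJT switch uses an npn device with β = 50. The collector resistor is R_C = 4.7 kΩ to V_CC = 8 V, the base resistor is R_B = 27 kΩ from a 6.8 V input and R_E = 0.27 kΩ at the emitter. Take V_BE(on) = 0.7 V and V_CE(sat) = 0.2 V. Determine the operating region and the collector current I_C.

saturation; I_C ≈ 1.6 mA

Assume active: I_B = (6.8 − 0.7)/(27 + 51×0.27) = 0.15 mA, I_C = β·I_B = 7.48 mA.
Then V_CE = 8 − 7.48×4.7 − 7.63×0.27 = -29.2 V < 0.2 V — the active assumption fails.
Re-solve with V_CE = 0.2 V. KCL at the emitter: V_E/R_E = (V_BB−0.7−V_E)/R_B + (V_CC−0.2−V_E)/R_C, giving V_E = 0.477 V.
I_C = (V_CC − 0.2 − V_E)/R_C = (7.8 − 0.477)/4.7 = 1.56 mA.
Check: I_B = (6.1 − 0.477)/27 = 0.208 mA, and β·I_B = 10.4 mA > I_C, confirming saturation.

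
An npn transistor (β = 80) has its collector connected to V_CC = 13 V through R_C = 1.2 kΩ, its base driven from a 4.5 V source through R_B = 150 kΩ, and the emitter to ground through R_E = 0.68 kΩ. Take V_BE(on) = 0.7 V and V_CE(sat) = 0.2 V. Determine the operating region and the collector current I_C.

Assume active. Base-emitter loop: I_B = (V_BB − V_BE)/(R_B + (β+1)R_E) = (4.5 − 0.7)/(150 + 81×0.68) = 0.0185 mA.
I_C = β·I_B = 80×0.0185 = 1.48 mA.
V_CE = V_CC − I_C·R_C − I_E·R_E = 13 − 1.48×1.2 − 1.5×0.68 = 10.2 V > V_CE(sat), so the active-region assumption holds.

active; I_C ≈ 1.5 mA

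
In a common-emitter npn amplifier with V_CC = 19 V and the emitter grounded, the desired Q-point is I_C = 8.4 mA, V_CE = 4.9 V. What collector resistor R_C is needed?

Collector loop: V_CC = I_C·R_C + V_CE.
R_C = (V_CC − V_CE)/I_C = (19 − 4.9)/8.4 = 1.68 kΩ.

R_C ≈ 1.7 kΩ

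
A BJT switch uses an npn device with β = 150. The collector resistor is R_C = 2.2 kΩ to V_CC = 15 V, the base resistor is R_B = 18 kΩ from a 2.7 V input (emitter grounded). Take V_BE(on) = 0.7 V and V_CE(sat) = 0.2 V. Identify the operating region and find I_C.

saturation; I_C ≈ 6.7 mA

Assume active: I_B = (2.7 − 0.7)/18 = 0.111 mA, giving I_C = β·I_B = 16.7 mA.
But then V_CE = 15 − 16.7×2.2 = -21.7 V < V_CE(sat) = 0.2 V — impossible in the active region.
So the transistor is saturated. With V_CE = 0.2 V, I_C = (V_CC − 0.2)/R_C = 14.8/2.2 = 6.73 mA.
Check: β·I_B = 16.7 mA > I_C = 6.73 mA, confirming saturation.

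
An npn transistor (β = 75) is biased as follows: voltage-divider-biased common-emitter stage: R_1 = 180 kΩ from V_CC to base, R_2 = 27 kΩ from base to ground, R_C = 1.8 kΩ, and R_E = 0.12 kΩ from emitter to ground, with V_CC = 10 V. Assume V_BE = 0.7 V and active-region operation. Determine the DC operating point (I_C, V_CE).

I_C ≈ 1.4 mA, V_CE ≈ 7.3 V

Thevenize the base divider: V_Th = V_CC·R_2/(R_1+R_2) = 10×27/207 = 1.3 V, R_Th = R_1‖R_2 = 23.5 kΩ.
Base-emitter loop: V_Th = I_B·R_Th + V_BE + (β+1)I_B·R_E, so I_B = (1.3 − 0.7) / (23.5 + 76×0.12) = 0.0185 mA.
I_C = β·I_B = 75×0.0185 = 1.39 mA, and I_E = (β+1)I_B = 1.41 mA.
V_CE = V_CC − I_C·R_C − I_E·R_E = 10 − 1.39×1.8 − 1.41×0.12 = 7.33 V.
V_CE = 7.33 V > 0.2 V confirms active-region operation.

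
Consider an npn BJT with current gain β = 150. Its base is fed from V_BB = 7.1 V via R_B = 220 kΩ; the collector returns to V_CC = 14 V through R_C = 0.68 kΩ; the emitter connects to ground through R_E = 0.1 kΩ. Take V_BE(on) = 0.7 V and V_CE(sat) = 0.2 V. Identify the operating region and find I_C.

Assume active. Base-emitter loop: I_B = (V_BB − V_BE)/(R_B + (β+1)R_E) = (7.1 − 0.7)/(220 + 151×0.1) = 0.0272 mA.
I_C = β·I_B = 150×0.0272 = 4.08 mA.
V_CE = V_CC − I_C·R_C − I_E·R_E = 14 − 4.08×0.68 − 4.11×0.1 = 10.8 V > V_CE(sat), so the active-region assumption holds.

active; I_C ≈ 4.1 mA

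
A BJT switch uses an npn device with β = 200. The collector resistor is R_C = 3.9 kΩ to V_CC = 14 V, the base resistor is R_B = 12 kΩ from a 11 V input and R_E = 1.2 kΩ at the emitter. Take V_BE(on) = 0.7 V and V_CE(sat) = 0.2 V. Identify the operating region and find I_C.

saturation; I_C ≈ 2.6 mA

Assume active: I_B = (11 − 0.7)/(12 + 201×1.2) = 0.0407 mA, I_C = β·I_B = 8.14 mA.
Then V_CE = 14 − 8.14×3.9 − 8.18×1.2 = -27.5 V < 0.2 V — the active assumption fails.
Re-solve with V_CE = 0.2 V. KCL at the emitter: V_E/R_E = (V_BB−0.7−V_E)/R_B + (V_CC−0.2−V_E)/R_C, giving V_E = 3.75 V.
I_C = (V_CC − 0.2 − V_E)/R_C = (13.8 − 3.75)/3.9 = 2.58 mA.
Check: I_B = (10.3 − 3.75)/12 = 0.546 mA, and β·I_B = 109 mA > I_C, confirming saturation.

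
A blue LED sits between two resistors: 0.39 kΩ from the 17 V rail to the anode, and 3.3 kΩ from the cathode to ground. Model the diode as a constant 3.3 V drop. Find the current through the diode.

I ≈ 3.7 mA

The two resistors are in series with the diode, so KVL gives 17 = I·0.39 + 3.3 + I·3.3.
I = (17 − 3.3) / (0.39 + 3.3) kΩ = 13.7 / 3.69 = 3.71 mA.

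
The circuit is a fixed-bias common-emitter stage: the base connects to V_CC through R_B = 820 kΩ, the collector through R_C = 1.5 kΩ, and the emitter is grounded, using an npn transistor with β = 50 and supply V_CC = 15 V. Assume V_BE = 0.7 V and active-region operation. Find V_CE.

Base loop: V_CC = I_B·R_B + V_BE, so I_B = (15 − 0.7)/820 kΩ = 0.0174 mA.
In the active region I_C = β·I_B = 50 × 0.0174 = 0.872 mA.
Collector loop: V_CE = V_CC − I_C·R_C = 15 − 0.872×1.5 = 13.7 V.
Since V_CE = 13.7 V > V_CE(sat) ≈ 0.2 V, the transistor is in the active region as assumed.

V_CE ≈ 14 V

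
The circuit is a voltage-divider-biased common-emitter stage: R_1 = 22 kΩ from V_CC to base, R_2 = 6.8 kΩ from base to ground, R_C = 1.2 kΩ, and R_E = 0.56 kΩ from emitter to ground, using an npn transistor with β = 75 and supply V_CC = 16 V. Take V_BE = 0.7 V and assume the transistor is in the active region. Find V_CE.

Thevenize the base divider: V_Th = V_CC·R_2/(R_1+R_2) = 16×6.8/28.8 = 3.78 V, R_Th = R_1‖R_2 = 5.19 kΩ.
Base-emitter loop: V_Th = I_B·R_Th + V_BE + (β+1)I_B·R_E, so I_B = (3.78 − 0.7) / (5.19 + 76×0.56) = 0.0645 mA.
I_C = β·I_B = 75×0.0645 = 4.83 mA, and I_E = (β+1)I_B = 4.9 mA.
V_CE = V_CC − I_C·R_C − I_E·R_E = 16 − 4.83×1.2 − 4.9×0.56 = 7.46 V.
V_CE = 7.46 V > 0.2 V confirms active-region operation.

V_CE ≈ 7.5 V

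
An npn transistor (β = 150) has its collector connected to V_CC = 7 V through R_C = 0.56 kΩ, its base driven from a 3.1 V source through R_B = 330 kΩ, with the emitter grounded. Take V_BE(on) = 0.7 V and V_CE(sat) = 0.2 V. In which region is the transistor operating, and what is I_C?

Assume active. Base-emitter loop: I_B = (V_BB − V_BE)/R_B = (3.1 − 0.7)/330 = 0.00727 mA.
I_C = β·I_B = 150×0.00727 = 1.09 mA.
V_CE = V_CC − I_C·R_C = 7 − 1.09×0.56 = 6.39 V > V_CE(sat), so the active-region assumption holds.

active; I_C ≈ 1.1 mA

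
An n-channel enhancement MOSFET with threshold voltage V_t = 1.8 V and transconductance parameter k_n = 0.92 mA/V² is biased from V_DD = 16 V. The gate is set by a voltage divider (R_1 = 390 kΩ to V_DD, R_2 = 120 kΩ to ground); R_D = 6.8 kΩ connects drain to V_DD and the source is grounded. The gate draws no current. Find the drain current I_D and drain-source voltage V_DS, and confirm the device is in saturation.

I_D ≈ 1.8 mA, V_DS ≈ 3.9 V

V_G = V_DD·R_2/(R_1+R_2) = 16×120/510 = 3.76 V. With the source grounded, V_GS = V_G = 3.76 V.
Assume saturation: I_D = (k_n/2)(V_GS − V_t)² = (0.92/2)×(3.76 − 1.8)² = 0.46×1.96² = 1.78 mA.
V_DS = V_DD − I_D·R_D = 16 − 1.78×6.8 = 3.93 V.
Saturation requires V_DS ≥ V_GS − V_t = 1.96 V; 3.93 ≥ 1.96 ✓.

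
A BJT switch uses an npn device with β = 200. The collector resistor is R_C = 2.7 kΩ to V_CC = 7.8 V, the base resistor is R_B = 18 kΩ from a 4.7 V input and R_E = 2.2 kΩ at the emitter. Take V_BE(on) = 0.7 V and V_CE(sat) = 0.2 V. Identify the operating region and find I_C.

Assume active: I_B = (4.7 − 0.7)/(18 + 201×2.2) = 0.00869 mA, I_C = β·I_B = 1.74 mA.
Then V_CE = 7.8 − 1.74×2.7 − 1.75×2.2 = -0.737 V < 0.2 V — the active assumption fails.
Re-solve with V_CE = 0.2 V. KCL at the emitter: V_E/R_E = (V_BB−0.7−V_E)/R_B + (V_CC−0.2−V_E)/R_C, giving V_E = 3.45 V.
I_C = (V_CC − 0.2 − V_E)/R_C = (7.6 − 3.45)/2.7 = 1.54 mA.
Check: I_B = (4 − 3.45)/18 = 0.0306 mA, and β·I_B = 6.12 mA > I_C, confirming saturation.

saturation; I_C ≈ 1.5 mA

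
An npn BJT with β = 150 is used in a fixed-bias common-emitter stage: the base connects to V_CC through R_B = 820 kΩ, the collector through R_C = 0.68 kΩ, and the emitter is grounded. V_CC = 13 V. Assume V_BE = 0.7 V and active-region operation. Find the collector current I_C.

I_C ≈ 2.2 mA

Base loop: V_CC = I_B·R_B + V_BE, so I_B = (13 − 0.7)/820 kΩ = 0.015 mA.
In the active region I_C = β·I_B = 150 × 0.015 = 2.25 mA.
Collector loop: V_CE = V_CC − I_C·R_C = 13 − 2.25×0.68 = 11.5 V.
Since V_CE = 11.5 V > V_CE(sat) ≈ 0.2 V, the transistor is in the active region as assumed.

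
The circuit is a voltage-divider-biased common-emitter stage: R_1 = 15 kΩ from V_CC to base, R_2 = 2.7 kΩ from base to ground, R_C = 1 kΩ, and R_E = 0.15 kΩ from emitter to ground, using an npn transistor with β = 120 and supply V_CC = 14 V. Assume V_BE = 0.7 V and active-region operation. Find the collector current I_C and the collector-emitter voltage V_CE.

Thevenize the base divider: V_Th = V_CC·R_2/(R_1+R_2) = 14×2.7/17.7 = 2.14 V, R_Th = R_1‖R_2 = 2.29 kΩ.
Base-emitter loop: V_Th = I_B·R_Th + V_BE + (β+1)I_B·R_E, so I_B = (2.14 − 0.7) / (2.29 + 121×0.15) = 0.0702 mA.
I_C = β·I_B = 120×0.0702 = 8.43 mA, and I_E = (β+1)I_B = 8.5 mA.
V_CE = V_CC − I_C·R_C − I_E·R_E = 14 − 8.43×1 − 8.5×0.15 = 4.3 V.
V_CE = 4.3 V > 0.2 V confirms active-region operation.

I_C ≈ 8.4 mA, V_CE ≈ 4.3 V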